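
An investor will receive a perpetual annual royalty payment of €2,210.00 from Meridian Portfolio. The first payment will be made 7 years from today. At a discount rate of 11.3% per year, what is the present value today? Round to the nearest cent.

€10288.28

Value at end of year 6: C / r = €2,210.00 / 0.113 = €19,557.5221
Discount to today: PV = €19,557.5221 / (1 + 0.113)^6 = €19,557.5221 / 1.900951 = €10,288.28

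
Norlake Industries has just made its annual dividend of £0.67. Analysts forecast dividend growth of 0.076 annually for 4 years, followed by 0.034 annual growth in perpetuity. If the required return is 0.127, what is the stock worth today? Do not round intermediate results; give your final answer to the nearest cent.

D_1 = 0.72092
D_2 = 0.77571
D_3 = 0.83466
D_4 = 0.89810
Terminal value at year 4: TV = D_4×(1+g_2)/(r−g_2) = 0.92863/0.093 = 9.98531
P_0 = D_1/(1+r)^1 + D_2/(1+r)^2 + D_3/(1+r)^3 + D_4/(1+r)^4 + TV/(1+r)^4
    = 0.63968 + 0.61073 + 0.58310 + 0.55671 + 6.18965 = 8.57986

£8.58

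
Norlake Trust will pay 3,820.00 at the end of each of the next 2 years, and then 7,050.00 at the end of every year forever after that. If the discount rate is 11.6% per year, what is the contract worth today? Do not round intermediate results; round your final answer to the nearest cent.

PV of 2-year annuity: 3,820.00 × [1 − (1+0.116)^−2] / 0.116 = 6490.08877
Perpetuity value at year 2: 7,050.00 / 0.116 = 60775.86207
PV of perpetuity: 60775.86207 / (1+0.116)^2 = 48798.08044
Total PV = 6490.08877 + 48798.08044 = 55288.16921

55288.17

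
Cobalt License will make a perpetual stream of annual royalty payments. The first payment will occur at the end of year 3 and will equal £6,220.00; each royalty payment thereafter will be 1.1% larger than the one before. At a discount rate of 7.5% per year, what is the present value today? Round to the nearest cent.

£84099.51

Value at end of year 2: C₁ / (r − g) = £6,220.00 / (0.075 − 0.011) = £97,187.5000
Discount to today: PV = £97,187.5000 / (1 + 0.075)^2 = £97,187.5000 / 1.155625 = £84,099.51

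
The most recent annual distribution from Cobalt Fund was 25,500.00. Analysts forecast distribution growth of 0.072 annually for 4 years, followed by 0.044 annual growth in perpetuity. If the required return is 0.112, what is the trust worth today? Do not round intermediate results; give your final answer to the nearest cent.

D_1 = 27336.00000
D_2 = 29304.19200
D_3 = 31414.09382
D_4 = 33675.90858
Terminal value at year 4: TV = D_4×(1+g_2)/(r−g_2) = 35157.64856/0.068 = 517024.24348
P_0 = D_1/(1+r)^1 + D_2/(1+r)^2 + D_3/(1+r)^3 + D_4/(1+r)^4 + TV/(1+r)^4
    = 24582.73381 + 23698.46281 + 22846.00012 + 22024.20156 + 338136.27095 = 431287.66925

431287.67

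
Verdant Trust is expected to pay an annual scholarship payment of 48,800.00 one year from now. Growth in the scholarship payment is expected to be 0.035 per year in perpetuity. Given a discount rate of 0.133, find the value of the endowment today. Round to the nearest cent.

497959.18

Growing perpetuity: P = D₁ / (r − g) = 48,800.0000 / (0.133 − 0.035) = 497,959.18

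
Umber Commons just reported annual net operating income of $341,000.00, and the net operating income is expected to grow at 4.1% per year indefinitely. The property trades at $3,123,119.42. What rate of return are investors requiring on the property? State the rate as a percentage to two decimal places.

D₁ = $341,000.00 × 1.041 = $354,981.0000
P = D₁/(r − g) ⇒ r = D₁/P + g = $354,981.0000/$3,123,119.42 + 0.041 = 0.113662 + 0.041 = 0.154662

15.47%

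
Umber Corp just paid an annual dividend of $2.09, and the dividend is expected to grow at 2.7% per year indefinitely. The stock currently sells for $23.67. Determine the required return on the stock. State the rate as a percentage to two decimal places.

D₁ = $2.09 × 1.027 = $2.1464
P = D₁/(r − g) ⇒ r = D₁/P + g = $2.1464/$23.67 + 0.027 = 0.090681 + 0.027 = 0.117681

11.77%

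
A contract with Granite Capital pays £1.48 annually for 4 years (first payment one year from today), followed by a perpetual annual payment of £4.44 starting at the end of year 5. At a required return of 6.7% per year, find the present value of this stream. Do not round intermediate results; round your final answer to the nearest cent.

£56.17

PV of 4-year annuity: £1.48 × [1 − (1+0.067)^−4] / 0.067 = 5.04721
Perpetuity value at year 4: £4.44 / 0.067 = 66.26866
PV of perpetuity: 66.26866 / (1+0.067)^4 = 51.12702
Total PV = 5.04721 + 51.12702 = 56.17423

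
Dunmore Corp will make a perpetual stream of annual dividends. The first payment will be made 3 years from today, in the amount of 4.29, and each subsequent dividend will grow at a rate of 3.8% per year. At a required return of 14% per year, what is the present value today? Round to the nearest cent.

Value at end of year 2: C₁ / (r − g) = 4.29 / (0.14 − 0.038) = 42.0588
Discount to today: PV = 42.0588 / (1 + 0.14)^2 = 42.0588 / 1.299600 = 32.36

32.36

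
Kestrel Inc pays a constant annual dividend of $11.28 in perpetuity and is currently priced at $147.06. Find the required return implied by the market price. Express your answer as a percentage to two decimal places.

7.67%

P = C/r ⇒ r = C/P = $11.28/$147.06 = 0.076703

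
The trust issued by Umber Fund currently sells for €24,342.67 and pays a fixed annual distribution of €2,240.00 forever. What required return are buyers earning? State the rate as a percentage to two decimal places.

P = C/r ⇒ r = C/P = €2,240.00/€24,342.67 = 0.092019

9.20%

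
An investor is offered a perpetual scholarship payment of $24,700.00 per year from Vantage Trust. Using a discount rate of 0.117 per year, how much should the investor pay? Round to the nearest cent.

$211111.11

Level perpetuity: PV = C / r = $24,700.00 / 0.117 = $211,111.11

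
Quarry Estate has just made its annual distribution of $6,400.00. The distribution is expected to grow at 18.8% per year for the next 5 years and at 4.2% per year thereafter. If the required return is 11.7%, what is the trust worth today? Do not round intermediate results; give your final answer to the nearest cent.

D_1 = 7603.20000
D_2 = 9032.60160
D_3 = 10730.73070
D_4 = 12748.10807
D_5 = 15144.75239
Terminal value at year 5: TV = D_5×(1+g_2)/(r−g_2) = 15780.83199/0.075 = 210411.09321
P_0 = D_1/(1+r)^1 + D_2/(1+r)^2 + D_3/(1+r)^3 + D_4/(1+r)^4 + D_5/(1+r)^5 + TV/(1+r)^5
    = 6806.80394 + 7239.46560 + 7699.62859 + 8189.04097 + 8709.56193 + 121004.84709 = 159649.34813

$159649.35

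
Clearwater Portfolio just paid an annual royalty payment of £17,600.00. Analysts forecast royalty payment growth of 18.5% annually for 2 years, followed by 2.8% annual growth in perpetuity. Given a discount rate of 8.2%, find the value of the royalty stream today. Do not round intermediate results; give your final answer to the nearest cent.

D_1 = 20856.00000
D_2 = 24714.36000
Terminal value at year 2: TV = D_2×(1+g_2)/(r−g_2) = 25406.36208/0.054 = 470488.18667
P_0 = D_1/(1+r)^1 + D_2/(1+r)^2 + TV/(1+r)^2
    = 19275.41590 + 21110.32148 + 401877.97181 = 442263.70918

£442263.71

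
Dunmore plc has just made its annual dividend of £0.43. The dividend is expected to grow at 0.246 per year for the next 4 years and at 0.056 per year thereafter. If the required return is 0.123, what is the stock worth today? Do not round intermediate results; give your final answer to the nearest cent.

£12.52

D_1 = 0.53578
D_2 = 0.66758
D_3 = 0.83181
D_4 = 1.03643
Terminal value at year 4: TV = D_4×(1+g_2)/(r−g_2) = 1.09447/0.067 = 16.33540
P_0 = D_1/(1+r)^1 + D_2/(1+r)^2 + D_3/(1+r)^3 + D_4/(1+r)^4 + TV/(1+r)^4
    = 0.47710 + 0.52935 + 0.58733 + 0.65166 + 10.27095 = 12.51639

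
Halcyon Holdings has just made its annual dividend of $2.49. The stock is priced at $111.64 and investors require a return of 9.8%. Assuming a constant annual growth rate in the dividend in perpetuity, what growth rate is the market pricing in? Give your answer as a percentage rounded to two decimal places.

7.40%

P = D₀(1+g)/(r−g) ⇒ P(r−g) = D₀(1+g) ⇒ g(P+D₀) = P·r − D₀
g = (P·r − D₀)/(P + D₀) = ($111.64×0.098 − $2.49) / ($111.64 + $2.49) = 0.074045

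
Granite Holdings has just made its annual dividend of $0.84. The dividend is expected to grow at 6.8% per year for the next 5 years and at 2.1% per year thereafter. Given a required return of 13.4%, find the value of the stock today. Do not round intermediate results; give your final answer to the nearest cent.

D_1 = 0.89712
D_2 = 0.95812
D_3 = 1.02328
D_4 = 1.09286
D_5 = 1.16717
Terminal value at year 5: TV = D_5×(1+g_2)/(r−g_2) = 1.19168/0.113 = 10.54588
P_0 = D_1/(1+r)^1 + D_2/(1+r)^2 + D_3/(1+r)^3 + D_4/(1+r)^4 + D_5/(1+r)^5 + TV/(1+r)^5
    = 0.79111 + 0.74507 + 0.70170 + 0.66086 + 0.62240 + 5.62364 = 9.14479

$9.14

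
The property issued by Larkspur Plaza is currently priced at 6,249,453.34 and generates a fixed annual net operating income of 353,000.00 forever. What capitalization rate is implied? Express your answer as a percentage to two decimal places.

5.65%

P = C/r ⇒ r = C/P = 353,000.00/6,249,453.34 = 0.056485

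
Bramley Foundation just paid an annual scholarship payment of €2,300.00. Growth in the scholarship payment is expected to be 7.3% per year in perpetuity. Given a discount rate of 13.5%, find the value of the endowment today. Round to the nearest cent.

€39804.84

D₁ = D₀ × (1 + g) = €2,300.00 × 1.073 = €2,467.9000
Growing perpetuity: P = D₁ / (r − g) = €2,467.9000 / (0.135 − 0.073) = €39,804.84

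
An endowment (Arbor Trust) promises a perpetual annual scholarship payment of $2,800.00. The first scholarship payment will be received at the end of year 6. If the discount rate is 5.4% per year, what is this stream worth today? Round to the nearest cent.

$39862.20

Value at end of year 5: C / r = $2,800.00 / 0.054 = $51,851.8519
Discount to today: PV = $51,851.8519 / (1 + 0.054)^5 = $51,851.8519 / 1.300778 = $39,862.20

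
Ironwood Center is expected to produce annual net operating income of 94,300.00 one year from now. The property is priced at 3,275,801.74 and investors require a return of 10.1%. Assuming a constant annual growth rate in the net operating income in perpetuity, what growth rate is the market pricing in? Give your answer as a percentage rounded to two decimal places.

7.22%

P = D₁/(r−g) ⇒ g = r − D₁/P = 0.101 − 94,300.00/3,275,801.74 = 0.072213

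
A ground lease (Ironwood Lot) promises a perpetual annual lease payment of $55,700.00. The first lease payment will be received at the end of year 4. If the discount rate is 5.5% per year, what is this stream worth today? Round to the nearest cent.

Value at end of year 3: C / r = $55,700.00 / 0.055 = $1,012,727.2727
Discount to today: PV = $1,012,727.2727 / (1 + 0.055)^3 = $1,012,727.2727 / 1.174241 = $862,452.38

$862452.38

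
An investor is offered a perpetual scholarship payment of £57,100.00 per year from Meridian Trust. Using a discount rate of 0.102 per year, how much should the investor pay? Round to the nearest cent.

£559803.92

Level perpetuity: PV = C / r = £57,100.00 / 0.102 = £559,803.92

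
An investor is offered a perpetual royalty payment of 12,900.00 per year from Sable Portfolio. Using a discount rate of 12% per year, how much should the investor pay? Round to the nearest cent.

107500.00

Level perpetuity: PV = C / r = 12,900.00 / 0.12 = 107,500.00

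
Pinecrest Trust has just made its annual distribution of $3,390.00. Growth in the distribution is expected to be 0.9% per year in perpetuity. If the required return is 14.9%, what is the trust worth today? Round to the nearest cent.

D₁ = D₀ × (1 + g) = $3,390.00 × 1.009 = $3,420.5100
Growing perpetuity: P = D₁ / (r − g) = $3,420.5100 / (0.149 − 0.009) = $24,432.21

$24432.21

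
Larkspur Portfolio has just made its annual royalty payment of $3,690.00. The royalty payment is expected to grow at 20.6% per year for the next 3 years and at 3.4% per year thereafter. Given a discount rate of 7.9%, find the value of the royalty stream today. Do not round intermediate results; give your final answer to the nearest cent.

D_1 = 4450.14000
D_2 = 5366.86884
D_3 = 6472.44382
Terminal value at year 3: TV = D_3×(1+g_2)/(r−g_2) = 6692.50691/0.045 = 148722.37580
P_0 = D_1/(1+r)^1 + D_2/(1+r)^2 + D_3/(1+r)^3 + TV/(1+r)^3
    = 4124.31881 + 4609.75764 + 5152.33337 + 118389.17127 = 132275.58110

$132275.58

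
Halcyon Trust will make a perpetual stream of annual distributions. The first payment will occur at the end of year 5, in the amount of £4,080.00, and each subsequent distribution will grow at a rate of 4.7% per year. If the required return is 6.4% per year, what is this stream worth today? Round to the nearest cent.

Value at end of year 4: C₁ / (r − g) = £4,080.00 / (0.064 − 0.047) = £240,000.0000
Discount to today: PV = £240,000.0000 / (1 + 0.064)^4 = £240,000.0000 / 1.281641 = £187,259.88

£187259.88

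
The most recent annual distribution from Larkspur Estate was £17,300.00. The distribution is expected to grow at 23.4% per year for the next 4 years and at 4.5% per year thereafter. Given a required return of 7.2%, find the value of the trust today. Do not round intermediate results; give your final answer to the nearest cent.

£1275257.64

D_1 = 21348.20000
D_2 = 26343.67880
D_3 = 32508.09964
D_4 = 40114.99495
Terminal value at year 4: TV = D_4×(1+g_2)/(r−g_2) = 41920.16973/0.027 = 1552598.87881
P_0 = D_1/(1+r)^1 + D_2/(1+r)^2 + D_3/(1+r)^3 + D_4/(1+r)^4 + TV/(1+r)^4
    = 19914.36567 + 22923.81272 + 26388.04562 + 30375.79131 + 1175655.62682 = 1275257.64214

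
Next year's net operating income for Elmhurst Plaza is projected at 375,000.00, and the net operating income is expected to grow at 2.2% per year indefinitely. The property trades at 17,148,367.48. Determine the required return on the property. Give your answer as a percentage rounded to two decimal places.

P = D₁/(r − g) ⇒ r = D₁/P + g = 375,000.0000/17,148,367.48 + 0.022 = 0.021868 + 0.022 = 0.043868

4.39%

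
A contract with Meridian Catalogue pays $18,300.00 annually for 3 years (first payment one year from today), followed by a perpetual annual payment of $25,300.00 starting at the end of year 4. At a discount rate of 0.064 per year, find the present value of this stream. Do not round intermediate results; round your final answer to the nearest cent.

PV of 3-year annuity: $18,300.00 × [1 − (1+0.064)^−3] / 0.064 = 48556.34868
Perpetuity value at year 3: $25,300.00 / 0.064 = 395312.50000
PV of perpetuity: 395312.50000 / (1+0.064)^3 = 328182.68461
Total PV = 48556.34868 + 328182.68461 = 376739.03329

$376739.03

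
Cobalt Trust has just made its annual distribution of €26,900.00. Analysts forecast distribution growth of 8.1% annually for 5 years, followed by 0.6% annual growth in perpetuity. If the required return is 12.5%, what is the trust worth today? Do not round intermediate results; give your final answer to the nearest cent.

D_1 = 29078.90000
D_2 = 31434.29090
D_3 = 33980.46846
D_4 = 36732.88641
D_5 = 39708.25021
Terminal value at year 5: TV = D_5×(1+g_2)/(r−g_2) = 39946.49971/0.119 = 335684.87150
P_0 = D_1/(1+r)^1 + D_2/(1+r)^2 + D_3/(1+r)^3 + D_4/(1+r)^4 + D_5/(1+r)^5 + TV/(1+r)^5
    = 25847.91111 + 24836.97059 + 23865.56907 + 22932.16015 + 22035.25788 + 186281.25573 = 305799.12453

€305799.12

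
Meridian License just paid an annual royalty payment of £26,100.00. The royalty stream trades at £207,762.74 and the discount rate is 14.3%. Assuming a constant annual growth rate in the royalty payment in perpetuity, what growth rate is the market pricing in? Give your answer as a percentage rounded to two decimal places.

1.54%

P = D₀(1+g)/(r−g) ⇒ P(r−g) = D₀(1+g) ⇒ g(P+D₀) = P·r − D₀
g = (P·r − D₀)/(P + D₀) = (£207,762.74×0.143 − £26,100.00) / (£207,762.74 + £26,100.00) = 0.015437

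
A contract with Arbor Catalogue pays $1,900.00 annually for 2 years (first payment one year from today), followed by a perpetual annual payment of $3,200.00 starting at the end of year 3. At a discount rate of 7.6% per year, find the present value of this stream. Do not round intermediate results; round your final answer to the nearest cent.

PV of 2-year annuity: $1,900.00 × [1 − (1+0.076)^−2] / 0.076 = 3406.87663
Perpetuity value at year 2: $3,200.00 / 0.076 = 42105.26316
PV of perpetuity: 42105.26316 / (1+0.076)^2 = 36367.36567
Total PV = 3406.87663 + 36367.36567 = 39774.24230

$39774.24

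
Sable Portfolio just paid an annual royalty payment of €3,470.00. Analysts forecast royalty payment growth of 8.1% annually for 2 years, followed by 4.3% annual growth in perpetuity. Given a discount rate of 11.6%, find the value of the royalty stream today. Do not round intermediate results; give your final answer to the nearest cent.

D_1 = 3751.07000
D_2 = 4054.90667
Terminal value at year 2: TV = D_2×(1+g_2)/(r−g_2) = 4229.26766/0.073 = 57935.17338
P_0 = D_1/(1+r)^1 + D_2/(1+r)^2 + TV/(1+r)^2
    = 3361.17384 + 3255.76068 + 46517.23817 = 53134.17268

€53134.17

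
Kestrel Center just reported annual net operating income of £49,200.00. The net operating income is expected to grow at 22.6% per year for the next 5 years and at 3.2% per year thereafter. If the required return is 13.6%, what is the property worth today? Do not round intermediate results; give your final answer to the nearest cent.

£1025802.92

D_1 = 60319.20000
D_2 = 73951.33920
D_3 = 90664.34186
D_4 = 111154.48312
D_5 = 136275.39630
Terminal value at year 5: TV = D_5×(1+g_2)/(r−g_2) = 140636.20899/0.104 = 1352271.24025
P_0 = D_1/(1+r)^1 + D_2/(1+r)^2 + D_3/(1+r)^3 + D_4/(1+r)^4 + D_5/(1+r)^5 + TV/(1+r)^5
    = 53097.88732 + 57304.58614 + 61844.56216 + 66744.21937 + 72032.05365 + 714779.60933 = 1025802.91798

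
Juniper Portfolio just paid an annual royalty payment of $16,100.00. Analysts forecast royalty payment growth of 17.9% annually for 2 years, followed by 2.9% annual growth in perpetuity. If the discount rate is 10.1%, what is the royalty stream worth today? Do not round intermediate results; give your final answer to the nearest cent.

D_1 = 18981.90000
D_2 = 22379.66010
Terminal value at year 2: TV = D_2×(1+g_2)/(r−g_2) = 23028.67024/0.072 = 319842.64226
P_0 = D_1/(1+r)^1 + D_2/(1+r)^2 + TV/(1+r)^2
    = 17240.59946 + 18462.00432 + 263852.81176 = 299555.41553

$299555.42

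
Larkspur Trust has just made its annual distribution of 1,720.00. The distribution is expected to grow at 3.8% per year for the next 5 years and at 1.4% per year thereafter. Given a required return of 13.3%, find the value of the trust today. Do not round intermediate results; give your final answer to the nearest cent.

D_1 = 1785.36000
D_2 = 1853.20368
D_3 = 1923.62542
D_4 = 1996.72319
D_5 = 2072.59867
Terminal value at year 5: TV = D_5×(1+g_2)/(r−g_2) = 2101.61505/0.119 = 17660.63066
P_0 = D_1/(1+r)^1 + D_2/(1+r)^2 + D_3/(1+r)^3 + D_4/(1+r)^4 + D_5/(1+r)^5 + TV/(1+r)^5
    = 1575.78111 + 1443.65472 + 1322.60688 + 1211.70869 + 1110.10911 + 9459.24902 = 16123.10953

16123.11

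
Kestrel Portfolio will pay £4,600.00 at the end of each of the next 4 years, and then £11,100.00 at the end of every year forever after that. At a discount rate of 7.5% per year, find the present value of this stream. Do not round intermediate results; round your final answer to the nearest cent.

£126229.38

PV of 4-year annuity: £4,600.00 × [1 − (1+0.075)^−4] / 0.075 = 15406.90084
Perpetuity value at year 4: £11,100.00 / 0.075 = 148000.00000
PV of perpetuity: 148000.00000 / (1+0.075)^4 = 110822.47841
Total PV = 15406.90084 + 110822.47841 = 126229.37925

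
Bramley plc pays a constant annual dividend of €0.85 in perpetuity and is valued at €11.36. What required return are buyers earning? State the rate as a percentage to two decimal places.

P = C/r ⇒ r = C/P = €0.85/€11.36 = 0.074824

7.48%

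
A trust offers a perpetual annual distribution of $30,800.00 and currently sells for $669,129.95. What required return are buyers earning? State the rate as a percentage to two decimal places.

P = C/r ⇒ r = C/P = $30,800.00/$669,129.95 = 0.046030

4.60%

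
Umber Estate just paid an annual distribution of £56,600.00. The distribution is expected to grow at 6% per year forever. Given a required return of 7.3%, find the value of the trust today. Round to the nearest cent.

D₁ = D₀ × (1 + g) = £56,600.00 × 1.06 = £59,996.0000
Growing perpetuity: P = D₁ / (r − g) = £59,996.0000 / (0.073 − 0.06) = £4,615,076.92

£4615076.92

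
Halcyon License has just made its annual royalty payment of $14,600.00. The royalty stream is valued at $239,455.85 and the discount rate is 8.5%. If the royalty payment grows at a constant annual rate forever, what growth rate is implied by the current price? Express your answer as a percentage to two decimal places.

2.26%

P = D₀(1+g)/(r−g) ⇒ P(r−g) = D₀(1+g) ⇒ g(P+D₀) = P·r − D₀
g = (P·r − D₀)/(P + D₀) = ($239,455.85×0.085 − $14,600.00) / ($239,455.85 + $14,600.00) = 0.022648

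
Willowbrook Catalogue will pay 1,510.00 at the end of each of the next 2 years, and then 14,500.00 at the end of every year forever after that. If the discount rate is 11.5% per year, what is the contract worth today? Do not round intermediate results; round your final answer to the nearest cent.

103988.10

PV of 2-year annuity: 1,510.00 × [1 − (1+0.115)^−2] / 0.115 = 2568.84313
Perpetuity value at year 2: 14,500.00 / 0.115 = 126086.95652
PV of perpetuity: 126086.95652 / (1+0.115)^2 = 101419.25759
Total PV = 2568.84313 + 101419.25759 = 103988.10072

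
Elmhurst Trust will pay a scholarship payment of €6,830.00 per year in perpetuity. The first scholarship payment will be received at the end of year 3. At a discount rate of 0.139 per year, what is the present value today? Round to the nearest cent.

Value at end of year 2: C / r = €6,830.00 / 0.139 = €49,136.6906
Discount to today: PV = €49,136.6906 / (1 + 0.139)^2 = €49,136.6906 / 1.297321 = €37,875.51

€37875.51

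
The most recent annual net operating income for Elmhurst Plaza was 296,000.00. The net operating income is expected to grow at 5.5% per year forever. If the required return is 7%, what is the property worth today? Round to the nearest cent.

20818666.67

D₁ = D₀ × (1 + g) = 296,000.00 × 1.055 = 312,280.0000
Growing perpetuity: P = D₁ / (r − g) = 312,280.0000 / (0.07 − 0.055) = 20,818,666.67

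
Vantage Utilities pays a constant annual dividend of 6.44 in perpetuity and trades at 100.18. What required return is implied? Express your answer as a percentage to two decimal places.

P = C/r ⇒ r = C/P = 6.44/100.18 = 0.064284

6.43%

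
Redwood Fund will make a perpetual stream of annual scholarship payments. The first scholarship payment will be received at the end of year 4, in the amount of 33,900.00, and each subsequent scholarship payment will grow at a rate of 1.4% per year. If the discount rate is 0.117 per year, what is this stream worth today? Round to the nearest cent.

Value at end of year 3: C₁ / (r − g) = 33,900.00 / (0.117 − 0.014) = 329,126.2136
Discount to today: PV = 329,126.2136 / (1 + 0.117)^3 = 329,126.2136 / 1.393669 = 236,158.16

236158.16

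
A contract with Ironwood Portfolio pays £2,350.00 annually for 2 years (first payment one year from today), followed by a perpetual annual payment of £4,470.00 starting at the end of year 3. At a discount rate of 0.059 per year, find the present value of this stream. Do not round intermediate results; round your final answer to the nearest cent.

PV of 2-year annuity: £2,350.00 × [1 − (1+0.059)^−2] / 0.059 = 4314.51803
Perpetuity value at year 2: £4,470.00 / 0.059 = 75762.71186
PV of perpetuity: 75762.71186 / (1+0.059)^2 = 67555.94777
Total PV = 4314.51803 + 67555.94777 = 71870.46581

£71870.47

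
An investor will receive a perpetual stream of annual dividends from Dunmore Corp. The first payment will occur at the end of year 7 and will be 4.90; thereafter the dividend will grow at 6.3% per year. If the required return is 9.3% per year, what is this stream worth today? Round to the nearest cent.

Value at end of year 6: C₁ / (r − g) = 4.90 / (0.093 − 0.063) = 163.3333
Discount to today: PV = 163.3333 / (1 + 0.093)^6 = 163.3333 / 1.704987 = 95.80

95.80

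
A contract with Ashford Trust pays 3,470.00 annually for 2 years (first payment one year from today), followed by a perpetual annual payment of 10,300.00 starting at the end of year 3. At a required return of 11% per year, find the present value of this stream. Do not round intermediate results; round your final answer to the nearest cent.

PV of 2-year annuity: 3,470.00 × [1 − (1+0.11)^−2] / 0.11 = 5942.45597
Perpetuity value at year 2: 10,300.00 / 0.11 = 93636.36364
PV of perpetuity: 93636.36364 / (1+0.11)^2 = 75997.37329
Total PV = 5942.45597 + 75997.37329 = 81939.82926

81939.83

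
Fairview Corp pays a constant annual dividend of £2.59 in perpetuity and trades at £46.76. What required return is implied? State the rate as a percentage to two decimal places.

5.54%

P = C/r ⇒ r = C/P = £2.59/£46.76 = 0.055389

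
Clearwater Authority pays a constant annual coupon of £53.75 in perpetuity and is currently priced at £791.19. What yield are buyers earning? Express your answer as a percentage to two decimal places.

P = C/r ⇒ r = C/P = £53.75/£791.19 = 0.067936

6.79%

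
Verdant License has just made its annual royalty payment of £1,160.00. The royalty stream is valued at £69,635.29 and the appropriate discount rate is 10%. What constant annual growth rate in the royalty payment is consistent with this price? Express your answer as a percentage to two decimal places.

P = D₀(1+g)/(r−g) ⇒ P(r−g) = D₀(1+g) ⇒ g(P+D₀) = P·r − D₀
g = (P·r − D₀)/(P + D₀) = (£69,635.29×0.1 − £1,160.00) / (£69,635.29 + £1,160.00) = 0.081976

8.20%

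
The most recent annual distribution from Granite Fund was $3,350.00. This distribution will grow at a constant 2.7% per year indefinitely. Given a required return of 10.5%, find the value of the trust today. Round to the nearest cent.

$44108.33

D₁ = D₀ × (1 + g) = $3,350.00 × 1.027 = $3,440.4500
Growing perpetuity: P = D₁ / (r − g) = $3,440.4500 / (0.105 − 0.027) = $44,108.33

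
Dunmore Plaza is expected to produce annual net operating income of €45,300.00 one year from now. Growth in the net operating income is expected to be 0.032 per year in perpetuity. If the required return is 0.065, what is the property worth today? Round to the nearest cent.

€1372727.27

Growing perpetuity: P = D₁ / (r − g) = €45,300.0000 / (0.065 − 0.032) = €1,372,727.27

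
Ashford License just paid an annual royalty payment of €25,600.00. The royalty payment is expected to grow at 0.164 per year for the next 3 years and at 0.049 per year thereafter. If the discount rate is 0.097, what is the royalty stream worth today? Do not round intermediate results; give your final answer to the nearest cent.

D_1 = 29798.40000
D_2 = 34685.33760
D_3 = 40373.73297
Terminal value at year 3: TV = D_3×(1+g_2)/(r−g_2) = 42352.04588/0.048 = 882334.28920
P_0 = D_1/(1+r)^1 + D_2/(1+r)^2 + D_3/(1+r)^3 + TV/(1+r)^3
    = 27163.53692 + 28822.56789 + 30582.92527 + 668364.34602 = 754933.37610

€754933.38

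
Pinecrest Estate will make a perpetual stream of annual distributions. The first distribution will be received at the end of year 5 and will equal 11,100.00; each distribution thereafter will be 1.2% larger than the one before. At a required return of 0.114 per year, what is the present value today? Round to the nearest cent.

Value at end of year 4: C₁ / (r − g) = 11,100.00 / (0.114 − 0.012) = 108,823.5294
Discount to today: PV = 108,823.5294 / (1 + 0.114)^4 = 108,823.5294 / 1.540071 = 70,661.37

70661.37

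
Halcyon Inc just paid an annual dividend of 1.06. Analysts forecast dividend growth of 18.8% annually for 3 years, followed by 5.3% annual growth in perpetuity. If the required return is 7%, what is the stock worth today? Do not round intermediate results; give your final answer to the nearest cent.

D_1 = 1.25928
D_2 = 1.49602
D_3 = 1.77728
Terminal value at year 3: TV = D_3×(1+g_2)/(r−g_2) = 1.87147/0.017 = 110.08665
P_0 = D_1/(1+r)^1 + D_2/(1+r)^2 + D_3/(1+r)^3 + TV/(1+r)^3
    = 1.17690 + 1.30669 + 1.45079 + 89.86349 = 93.79787

93.80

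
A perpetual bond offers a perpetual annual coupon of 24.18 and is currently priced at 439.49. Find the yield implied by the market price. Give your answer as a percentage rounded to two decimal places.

5.50%

P = C/r ⇒ r = C/P = 24.18/439.49 = 0.055018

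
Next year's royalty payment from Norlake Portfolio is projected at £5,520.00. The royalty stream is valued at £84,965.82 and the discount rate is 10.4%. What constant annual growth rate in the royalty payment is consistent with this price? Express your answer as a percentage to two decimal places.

3.90%

P = D₁/(r−g) ⇒ g = r − D₁/P = 0.104 − £5,520.00/£84,965.82 = 0.039033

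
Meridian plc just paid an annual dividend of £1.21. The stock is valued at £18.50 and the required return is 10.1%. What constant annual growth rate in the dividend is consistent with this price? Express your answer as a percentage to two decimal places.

3.34%

P = D₀(1+g)/(r−g) ⇒ P(r−g) = D₀(1+g) ⇒ g(P+D₀) = P·r − D₀
g = (P·r − D₀)/(P + D₀) = (£18.50×0.101 − £1.21) / (£18.50 + £1.21) = 0.033409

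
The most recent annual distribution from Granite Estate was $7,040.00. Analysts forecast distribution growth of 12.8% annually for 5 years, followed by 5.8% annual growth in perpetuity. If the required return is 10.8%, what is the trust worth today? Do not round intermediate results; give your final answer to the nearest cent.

D_1 = 7941.12000
D_2 = 8957.58336
D_3 = 10104.15403
D_4 = 11397.48575
D_5 = 12856.36392
Terminal value at year 5: TV = D_5×(1+g_2)/(r−g_2) = 13602.03303/0.05 = 272040.66058
P_0 = D_1/(1+r)^1 + D_2/(1+r)^2 + D_3/(1+r)^3 + D_4/(1+r)^4 + D_5/(1+r)^5 + TV/(1+r)^5
    = 7167.07581 + 7296.44541 + 7428.15020 + 7562.23234 + 7698.73472 + 162905.22678 = 200057.86527

$200057.87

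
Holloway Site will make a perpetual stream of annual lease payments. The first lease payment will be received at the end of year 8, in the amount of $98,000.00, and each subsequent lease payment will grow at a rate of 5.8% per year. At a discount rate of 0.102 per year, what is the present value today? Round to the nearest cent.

$1128501.75

Value at end of year 7: C₁ / (r − g) = $98,000.00 / (0.102 − 0.058) = $2,227,272.7273
Discount to today: PV = $2,227,272.7273 / (1 + 0.102)^7 = $2,227,272.7273 / 1.973655 = $1,128,501.75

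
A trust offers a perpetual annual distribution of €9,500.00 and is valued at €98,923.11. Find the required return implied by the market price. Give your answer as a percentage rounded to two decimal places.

9.60%

P = C/r ⇒ r = C/P = €9,500.00/€98,923.11 = 0.096034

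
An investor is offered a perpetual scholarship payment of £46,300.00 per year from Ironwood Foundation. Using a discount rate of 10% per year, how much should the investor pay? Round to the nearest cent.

Level perpetuity: PV = C / r = £46,300.00 / 0.1 = £463,000.00

£463000.00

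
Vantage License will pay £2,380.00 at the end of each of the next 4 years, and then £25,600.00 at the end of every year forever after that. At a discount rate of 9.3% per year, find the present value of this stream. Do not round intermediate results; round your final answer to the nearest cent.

PV of 4-year annuity: £2,380.00 × [1 − (1+0.093)^−4] / 0.093 = 7660.03244
Perpetuity value at year 4: £25,600.00 / 0.093 = 275268.81720
PV of perpetuity: 275268.81720 / (1+0.093)^4 = 192875.19092
Total PV = 7660.03244 + 192875.19092 = 200535.22336

£200535.22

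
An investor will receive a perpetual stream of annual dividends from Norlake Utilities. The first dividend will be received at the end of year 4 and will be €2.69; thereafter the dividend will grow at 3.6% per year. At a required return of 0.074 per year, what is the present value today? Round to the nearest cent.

€57.14

Value at end of year 3: C₁ / (r − g) = €2.69 / (0.074 − 0.036) = €70.7895
Discount to today: PV = €70.7895 / (1 + 0.074)^3 = €70.7895 / 1.238833 = €57.14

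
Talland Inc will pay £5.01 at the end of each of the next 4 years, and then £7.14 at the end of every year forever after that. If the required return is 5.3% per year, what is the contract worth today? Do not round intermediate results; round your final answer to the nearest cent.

PV of 4-year annuity: £5.01 × [1 − (1+0.053)^−4] / 0.053 = 17.64211
Perpetuity value at year 4: £7.14 / 0.053 = 134.71698
PV of perpetuity: 134.71698 / (1+0.053)^4 = 109.57434
Total PV = 17.64211 + 109.57434 = 127.21644

£127.22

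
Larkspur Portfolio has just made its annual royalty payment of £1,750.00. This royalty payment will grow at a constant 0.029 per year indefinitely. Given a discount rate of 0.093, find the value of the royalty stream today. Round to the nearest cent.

£28136.72

D₁ = D₀ × (1 + g) = £1,750.00 × 1.029 = £1,800.7500
Growing perpetuity: P = D₁ / (r − g) = £1,800.7500 / (0.093 − 0.029) = £28,136.72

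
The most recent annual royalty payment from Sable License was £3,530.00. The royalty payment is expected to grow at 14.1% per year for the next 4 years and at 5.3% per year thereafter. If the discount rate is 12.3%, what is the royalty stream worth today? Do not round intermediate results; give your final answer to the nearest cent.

D_1 = 4027.73000
D_2 = 4595.63993
D_3 = 5243.62516
D_4 = 5982.97631
Terminal value at year 4: TV = D_4×(1+g_2)/(r−g_2) = 6300.07405/0.07 = 90001.05789
P_0 = D_1/(1+r)^1 + D_2/(1+r)^2 + D_3/(1+r)^3 + D_4/(1+r)^4 + TV/(1+r)^4
    = 3586.58059 + 3644.06808 + 3702.47700 + 3761.82214 + 56588.55303 = 71283.50084

£71283.50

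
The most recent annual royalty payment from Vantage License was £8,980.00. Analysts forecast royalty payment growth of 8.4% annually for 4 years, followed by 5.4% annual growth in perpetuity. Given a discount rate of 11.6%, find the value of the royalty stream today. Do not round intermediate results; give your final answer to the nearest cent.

D_1 = 9734.32000
D_2 = 10552.00288
D_3 = 11438.37112
D_4 = 12399.19430
Terminal value at year 4: TV = D_4×(1+g_2)/(r−g_2) = 13068.75079/0.062 = 210786.30303
P_0 = D_1/(1+r)^1 + D_2/(1+r)^2 + D_3/(1+r)^3 + D_4/(1+r)^4 + TV/(1+r)^4
    = 8722.50896 + 8472.40118 + 8229.46494 + 7993.49462 + 135889.40856 = 169307.27826

£169307.28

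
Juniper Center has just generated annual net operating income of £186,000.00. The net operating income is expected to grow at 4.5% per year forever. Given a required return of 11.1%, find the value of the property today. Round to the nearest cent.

D₁ = D₀ × (1 + g) = £186,000.00 × 1.045 = £194,370.0000
Growing perpetuity: P = D₁ / (r − g) = £194,370.0000 / (0.111 − 0.045) = £2,945,000.00

£2945000.00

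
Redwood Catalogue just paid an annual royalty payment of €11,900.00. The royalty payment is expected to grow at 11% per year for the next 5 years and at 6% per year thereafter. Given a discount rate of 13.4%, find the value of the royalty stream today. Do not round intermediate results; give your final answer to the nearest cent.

D_1 = 13209.00000
D_2 = 14661.99000
D_3 = 16274.80890
D_4 = 18065.03788
D_5 = 20052.19205
Terminal value at year 5: TV = D_5×(1+g_2)/(r−g_2) = 21255.32357/0.074 = 287234.10228
P_0 = D_1/(1+r)^1 + D_2/(1+r)^2 + D_3/(1+r)^3 + D_4/(1+r)^4 + D_5/(1+r)^5 + TV/(1+r)^5
    = 11648.14815 + 11401.62649 + 11160.32223 + 10924.12493 + 10692.92652 + 153168.94749 = 208996.09581

€208996.10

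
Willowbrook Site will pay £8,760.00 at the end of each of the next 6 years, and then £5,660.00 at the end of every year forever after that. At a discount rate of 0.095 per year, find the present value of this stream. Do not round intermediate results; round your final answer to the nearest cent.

£73280.41

PV of 6-year annuity: £8,760.00 × [1 − (1+0.095)^−6] / 0.095 = 38717.67029
Perpetuity value at year 6: £5,660.00 / 0.095 = 59578.94737
PV of perpetuity: 59578.94737 / (1+0.095)^6 = 34562.73574
Total PV = 38717.67029 + 34562.73574 = 73280.40603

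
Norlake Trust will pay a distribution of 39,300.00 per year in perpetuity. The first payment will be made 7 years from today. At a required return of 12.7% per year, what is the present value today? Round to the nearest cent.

151023.78

Value at end of year 6: C / r = 39,300.00 / 0.127 = 309,448.8189
Discount to today: PV = 309,448.8189 / (1 + 0.127)^6 = 309,448.8189 / 2.049007 = 151,023.78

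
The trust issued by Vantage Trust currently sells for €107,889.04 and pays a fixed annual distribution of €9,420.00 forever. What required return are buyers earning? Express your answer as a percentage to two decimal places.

P = C/r ⇒ r = C/P = €9,420.00/€107,889.04 = 0.087312

8.73%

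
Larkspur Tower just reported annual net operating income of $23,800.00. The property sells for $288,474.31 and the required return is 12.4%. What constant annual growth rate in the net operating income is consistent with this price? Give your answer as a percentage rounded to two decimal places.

3.83%

P = D₀(1+g)/(r−g) ⇒ P(r−g) = D₀(1+g) ⇒ g(P+D₀) = P·r − D₀
g = (P·r − D₀)/(P + D₀) = ($288,474.31×0.124 − $23,800.00) / ($288,474.31 + $23,800.00) = 0.038334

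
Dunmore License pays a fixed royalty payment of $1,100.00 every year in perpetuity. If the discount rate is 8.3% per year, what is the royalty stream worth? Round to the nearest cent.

Level perpetuity: PV = C / r = $1,100.00 / 0.083 = $13,253.01

$13253.01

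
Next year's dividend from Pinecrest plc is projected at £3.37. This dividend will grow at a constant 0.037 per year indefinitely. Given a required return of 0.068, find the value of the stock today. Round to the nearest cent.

Growing perpetuity: P = D₁ / (r − g) = £3.3700 / (0.068 − 0.037) = £108.71

£108.71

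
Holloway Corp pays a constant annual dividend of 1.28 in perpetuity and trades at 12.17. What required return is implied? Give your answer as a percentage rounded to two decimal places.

10.52%

P = C/r ⇒ r = C/P = 1.28/12.17 = 0.105177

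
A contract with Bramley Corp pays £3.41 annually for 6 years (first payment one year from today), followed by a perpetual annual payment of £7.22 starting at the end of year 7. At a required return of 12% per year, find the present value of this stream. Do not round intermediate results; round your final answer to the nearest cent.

£44.50

PV of 6-year annuity: £3.41 × [1 − (1+0.12)^−6] / 0.12 = 14.01990
Perpetuity value at year 6: £7.22 / 0.12 = 60.16667
PV of perpetuity: 60.16667 / (1+0.12)^6 = 30.48231
Total PV = 14.01990 + 30.48231 = 44.50220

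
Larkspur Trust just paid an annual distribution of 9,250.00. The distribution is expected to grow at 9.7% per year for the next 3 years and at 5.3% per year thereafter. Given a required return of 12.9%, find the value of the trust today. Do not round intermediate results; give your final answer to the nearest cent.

D_1 = 10147.25000
D_2 = 11131.53325
D_3 = 12211.29198
Terminal value at year 3: TV = D_3×(1+g_2)/(r−g_2) = 12858.49045/0.076 = 169190.66381
P_0 = D_1/(1+r)^1 + D_2/(1+r)^2 + D_3/(1+r)^3 + TV/(1+r)^3
    = 8987.82108 + 8733.07327 + 8485.54595 + 117569.47221 = 143775.91252

143775.91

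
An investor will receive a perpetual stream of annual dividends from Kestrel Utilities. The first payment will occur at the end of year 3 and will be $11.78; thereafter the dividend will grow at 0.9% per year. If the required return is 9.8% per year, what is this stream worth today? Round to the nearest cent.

$109.79

Value at end of year 2: C₁ / (r − g) = $11.78 / (0.098 − 0.009) = $132.3596
Discount to today: PV = $132.3596 / (1 + 0.098)^2 = $132.3596 / 1.205604 = $109.79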